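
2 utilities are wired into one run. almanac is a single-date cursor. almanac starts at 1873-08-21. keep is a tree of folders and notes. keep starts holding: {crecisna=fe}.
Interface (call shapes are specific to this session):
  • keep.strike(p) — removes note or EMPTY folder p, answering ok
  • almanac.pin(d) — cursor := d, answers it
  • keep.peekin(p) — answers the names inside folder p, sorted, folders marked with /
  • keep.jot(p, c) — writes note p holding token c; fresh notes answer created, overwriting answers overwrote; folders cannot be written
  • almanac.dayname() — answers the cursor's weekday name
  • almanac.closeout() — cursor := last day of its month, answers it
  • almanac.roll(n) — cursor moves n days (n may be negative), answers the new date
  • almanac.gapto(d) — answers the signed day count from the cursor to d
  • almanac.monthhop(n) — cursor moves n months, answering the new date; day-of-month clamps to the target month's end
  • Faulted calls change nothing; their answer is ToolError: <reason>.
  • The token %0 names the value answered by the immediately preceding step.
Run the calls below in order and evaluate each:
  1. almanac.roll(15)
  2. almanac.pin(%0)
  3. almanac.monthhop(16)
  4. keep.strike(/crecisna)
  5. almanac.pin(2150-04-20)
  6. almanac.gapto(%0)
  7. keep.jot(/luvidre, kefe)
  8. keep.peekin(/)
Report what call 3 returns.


Answer: 1875-01-05

Derivation:
I call almanac.roll using n=15, which returns 1873-09-05.
I call almanac.pin using d=%0, and observe 1873-09-05.
I try almanac.monthhop using n=16, and see 1875-01-05.
I use keep.strike using p=/crecisna, yielding ok.
Using almanac.pin using d=2150-04-20: 2150-04-20.
Now I run almanac.gapto using d=%0, — result: 0.
Invoking keep.jot using p=/luvidre, c=kefe, giving created.
Calling keep.peekin using p=/, and observe [luvidre].


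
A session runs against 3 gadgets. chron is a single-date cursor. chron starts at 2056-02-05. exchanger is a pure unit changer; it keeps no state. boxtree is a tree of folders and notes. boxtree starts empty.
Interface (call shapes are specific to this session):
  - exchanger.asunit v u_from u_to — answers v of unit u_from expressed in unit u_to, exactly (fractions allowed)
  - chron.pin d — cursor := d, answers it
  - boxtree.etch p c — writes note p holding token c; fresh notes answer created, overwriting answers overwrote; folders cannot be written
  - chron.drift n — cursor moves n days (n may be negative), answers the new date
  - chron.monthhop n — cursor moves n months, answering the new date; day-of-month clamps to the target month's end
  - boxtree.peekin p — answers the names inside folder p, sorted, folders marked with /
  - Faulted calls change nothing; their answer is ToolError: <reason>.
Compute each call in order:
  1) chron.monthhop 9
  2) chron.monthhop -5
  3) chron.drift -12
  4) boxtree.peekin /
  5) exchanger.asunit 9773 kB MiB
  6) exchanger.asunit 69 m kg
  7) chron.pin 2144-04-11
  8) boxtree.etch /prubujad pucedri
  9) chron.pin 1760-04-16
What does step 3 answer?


$ chron.monthhop n='9'
= 2056-11-05
$ chron.monthhop n='-5'
= 2056-06-05
$ chron.drift n='-12'
= 2056-05-24
$ boxtree.peekin p='/'
= []
$ exchanger.asunit v='9773' u_from='kB' u_to='MiB'
= 1221625/131072
$ exchanger.asunit v='69' u_from='m' u_to='kg'
= ToolError: incompatible units
$ chron.pin d='2144-04-11'
= 2144-04-11
$ boxtree.etch p='/prubujad' c='pucedri'
= created
$ chron.pin d='1760-04-16'
= 1760-04-16

Answer: 2056-05-24


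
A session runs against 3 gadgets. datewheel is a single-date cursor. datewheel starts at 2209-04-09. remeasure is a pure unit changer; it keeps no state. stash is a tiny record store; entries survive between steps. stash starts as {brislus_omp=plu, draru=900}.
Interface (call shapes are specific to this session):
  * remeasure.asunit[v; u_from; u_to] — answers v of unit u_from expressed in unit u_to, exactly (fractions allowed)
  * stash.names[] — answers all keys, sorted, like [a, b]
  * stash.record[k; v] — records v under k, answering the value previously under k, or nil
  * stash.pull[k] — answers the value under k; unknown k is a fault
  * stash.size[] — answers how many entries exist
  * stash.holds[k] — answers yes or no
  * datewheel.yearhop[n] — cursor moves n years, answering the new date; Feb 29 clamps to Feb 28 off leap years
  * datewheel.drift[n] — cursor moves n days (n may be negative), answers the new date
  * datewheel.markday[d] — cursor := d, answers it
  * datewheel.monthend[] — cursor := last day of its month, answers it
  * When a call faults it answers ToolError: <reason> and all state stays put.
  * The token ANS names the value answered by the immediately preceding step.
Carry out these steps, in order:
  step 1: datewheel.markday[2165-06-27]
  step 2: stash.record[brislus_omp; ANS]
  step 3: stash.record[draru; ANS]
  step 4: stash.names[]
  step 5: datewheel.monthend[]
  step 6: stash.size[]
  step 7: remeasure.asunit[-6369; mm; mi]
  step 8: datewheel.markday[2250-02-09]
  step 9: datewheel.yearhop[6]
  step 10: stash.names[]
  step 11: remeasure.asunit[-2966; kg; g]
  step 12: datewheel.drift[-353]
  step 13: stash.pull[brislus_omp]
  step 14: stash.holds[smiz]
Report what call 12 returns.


Answer: 2255-02-21

Derivation:
CALL datewheel.markday[d='2165-06-27']
RET  2165-06-27
CALL stash.record[k='brislus_omp'; v='ANS']
RET  plu
CALL stash.record[k='draru'; v='ANS']
RET  900
CALL stash.names[]
RET  [brislus_omp, draru]
CALL datewheel.monthend[]
RET  2165-06-30
CALL stash.size[]
RET  2
CALL remeasure.asunit[v='-6369'; u_from='mm'; u_to='mi']
RET  -193/48768
CALL datewheel.markday[d='2250-02-09']
RET  2250-02-09
CALL datewheel.yearhop[n='6']
RET  2256-02-09
CALL stash.names[]
RET  [brislus_omp, draru]
CALL remeasure.asunit[v='-2966'; u_from='kg'; u_to='g']
RET  -2966000
CALL datewheel.drift[n='-353']
RET  2255-02-21
CALL stash.pull[k='brislus_omp']
RET  2165-06-27
CALL stash.holds[k='smiz']
RET  no


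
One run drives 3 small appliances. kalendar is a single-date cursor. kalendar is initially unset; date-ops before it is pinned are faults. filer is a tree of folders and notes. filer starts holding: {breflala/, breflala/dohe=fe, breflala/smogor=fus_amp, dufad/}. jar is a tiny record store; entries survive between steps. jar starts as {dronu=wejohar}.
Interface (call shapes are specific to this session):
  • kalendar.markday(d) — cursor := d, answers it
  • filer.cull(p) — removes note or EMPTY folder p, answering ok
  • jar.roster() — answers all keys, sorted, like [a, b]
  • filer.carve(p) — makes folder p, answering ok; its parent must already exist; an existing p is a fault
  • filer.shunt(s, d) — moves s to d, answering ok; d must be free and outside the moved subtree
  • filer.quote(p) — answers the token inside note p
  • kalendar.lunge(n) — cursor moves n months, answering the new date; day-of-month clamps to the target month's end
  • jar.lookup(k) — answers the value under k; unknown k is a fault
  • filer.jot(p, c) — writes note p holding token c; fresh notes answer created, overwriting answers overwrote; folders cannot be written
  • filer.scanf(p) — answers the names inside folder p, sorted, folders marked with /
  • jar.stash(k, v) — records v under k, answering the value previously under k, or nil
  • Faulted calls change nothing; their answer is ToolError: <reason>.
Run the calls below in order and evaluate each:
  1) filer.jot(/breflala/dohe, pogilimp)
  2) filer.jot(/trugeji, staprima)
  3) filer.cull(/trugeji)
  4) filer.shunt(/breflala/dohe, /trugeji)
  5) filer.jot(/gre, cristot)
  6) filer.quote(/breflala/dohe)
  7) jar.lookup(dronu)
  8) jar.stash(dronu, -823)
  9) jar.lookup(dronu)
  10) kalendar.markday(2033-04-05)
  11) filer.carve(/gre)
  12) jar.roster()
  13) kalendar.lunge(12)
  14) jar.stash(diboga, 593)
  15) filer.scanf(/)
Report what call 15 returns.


Answer: [breflala/, dufad/, gre, trugeji]

Derivation:
! 1. filer.jot(/breflala/dohe, pogilimp) == overwrote
! 2. filer.jot(/trugeji, staprima) == created
! 3. filer.cull(/trugeji) == ok
! 4. filer.shunt(/breflala/dohe, /trugeji) == ok
! 5. filer.jot(/gre, cristot) == created
! 6. filer.quote(/breflala/dohe) == ToolError: not found
! 7. jar.lookup(dronu) == wejohar
! 8. jar.stash(dronu, -823) == wejohar
! 9. jar.lookup(dronu) == -823
! 10. kalendar.markday(2033-04-05) == 2033-04-05
! 11. filer.carve(/gre) == ToolError: exists
! 12. jar.roster() == [dronu]
! 13. kalendar.lunge(12) == 2034-04-05
! 14. jar.stash(diboga, 593) == nil
! 15. filer.scanf(/) == [breflala/, dufad/, gre, trugeji]


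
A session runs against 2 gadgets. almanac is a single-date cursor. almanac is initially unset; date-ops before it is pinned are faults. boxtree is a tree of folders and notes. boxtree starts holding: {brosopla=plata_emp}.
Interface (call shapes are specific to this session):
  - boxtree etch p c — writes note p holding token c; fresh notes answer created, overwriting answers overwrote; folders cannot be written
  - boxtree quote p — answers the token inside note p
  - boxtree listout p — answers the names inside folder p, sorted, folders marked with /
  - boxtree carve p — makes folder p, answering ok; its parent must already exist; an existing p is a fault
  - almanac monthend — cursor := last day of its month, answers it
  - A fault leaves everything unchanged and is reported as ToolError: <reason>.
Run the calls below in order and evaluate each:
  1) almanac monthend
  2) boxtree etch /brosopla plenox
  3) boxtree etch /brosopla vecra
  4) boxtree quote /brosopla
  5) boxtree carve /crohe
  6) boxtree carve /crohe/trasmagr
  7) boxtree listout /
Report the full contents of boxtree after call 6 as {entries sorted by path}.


Answer: {brosopla=vecra, crohe/, crohe/trasmagr/}

Derivation:
·→ almanac monthend()
·← ToolError: no date set
·→ boxtree etch(p=/brosopla, c=plenox)
·← overwrote
·→ boxtree etch(p=/brosopla, c=vecra)
·← overwrote
·→ boxtree quote(p=/brosopla)
·← vecra
·→ boxtree carve(p=/crohe)
·← ok
·→ boxtree carve(p=/crohe/trasmagr)
·← ok
·→ boxtree listout(p=/)
·← [brosopla, crohe/]


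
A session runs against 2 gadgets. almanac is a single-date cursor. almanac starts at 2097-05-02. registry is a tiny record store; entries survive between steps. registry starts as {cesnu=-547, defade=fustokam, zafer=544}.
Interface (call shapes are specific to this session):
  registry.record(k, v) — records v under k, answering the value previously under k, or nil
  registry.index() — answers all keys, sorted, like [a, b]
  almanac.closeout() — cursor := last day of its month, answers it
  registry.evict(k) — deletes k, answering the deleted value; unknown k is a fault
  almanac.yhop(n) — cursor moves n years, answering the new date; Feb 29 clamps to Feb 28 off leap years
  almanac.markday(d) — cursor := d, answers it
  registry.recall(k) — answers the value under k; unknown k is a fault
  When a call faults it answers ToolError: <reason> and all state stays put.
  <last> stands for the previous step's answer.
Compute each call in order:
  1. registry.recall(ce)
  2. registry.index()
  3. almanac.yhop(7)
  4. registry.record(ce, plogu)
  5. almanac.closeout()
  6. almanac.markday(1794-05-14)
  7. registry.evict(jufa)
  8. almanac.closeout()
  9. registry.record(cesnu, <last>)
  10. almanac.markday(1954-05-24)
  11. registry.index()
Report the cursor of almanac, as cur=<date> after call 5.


$ registry.recall ce
= ToolError: no such key ce
$ registry.index
= [cesnu, defade, zafer]
$ almanac.yhop 7
= 2104-05-02
$ registry.record ce plogu
= nil
$ almanac.closeout
= 2104-05-31
$ almanac.markday 1794-05-14
= 1794-05-14
$ registry.evict jufa
= ToolError: no such key jufa
$ almanac.closeout
= 1794-05-31
$ registry.record cesnu <last>
= -547
$ almanac.markday 1954-05-24
= 1954-05-24
$ registry.index
= [ce, cesnu, defade, zafer]

Answer: cur=2104-05-31


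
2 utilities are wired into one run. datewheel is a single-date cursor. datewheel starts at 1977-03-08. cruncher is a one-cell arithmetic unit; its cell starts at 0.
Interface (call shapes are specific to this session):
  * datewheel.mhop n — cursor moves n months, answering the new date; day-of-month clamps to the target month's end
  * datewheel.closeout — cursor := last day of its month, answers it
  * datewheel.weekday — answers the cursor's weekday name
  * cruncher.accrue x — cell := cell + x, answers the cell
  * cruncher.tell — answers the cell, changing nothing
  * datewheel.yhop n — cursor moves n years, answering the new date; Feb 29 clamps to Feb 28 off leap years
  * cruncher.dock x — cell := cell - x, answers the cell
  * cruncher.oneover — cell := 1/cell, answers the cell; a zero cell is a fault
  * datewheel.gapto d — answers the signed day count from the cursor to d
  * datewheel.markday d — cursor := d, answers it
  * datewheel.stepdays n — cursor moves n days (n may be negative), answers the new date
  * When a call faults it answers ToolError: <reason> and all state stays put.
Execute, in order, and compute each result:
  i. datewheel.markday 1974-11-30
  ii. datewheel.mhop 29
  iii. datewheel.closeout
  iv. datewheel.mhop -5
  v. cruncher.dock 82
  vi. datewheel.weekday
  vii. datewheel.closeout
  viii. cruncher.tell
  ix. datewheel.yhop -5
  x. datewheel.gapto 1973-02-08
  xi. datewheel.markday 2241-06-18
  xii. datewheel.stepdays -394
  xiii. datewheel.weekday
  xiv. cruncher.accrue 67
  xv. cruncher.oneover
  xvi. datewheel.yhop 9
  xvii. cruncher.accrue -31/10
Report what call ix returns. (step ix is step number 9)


·→ datewheel.markday(1974-11-30)
·← 1974-11-30
·→ datewheel.mhop(29)
·← 1977-04-30
·→ datewheel.closeout()
·← 1977-04-30
·→ datewheel.mhop(-5)
·← 1976-11-30
·→ cruncher.dock(82)
·← -82
·→ datewheel.weekday()
·← Tuesday
·→ datewheel.closeout()
·← 1976-11-30
·→ cruncher.tell()
·← -82
·→ datewheel.yhop(-5)
·← 1971-11-30
·→ datewheel.gapto(1973-02-08)
·← 436
·→ datewheel.markday(2241-06-18)
·← 2241-06-18
·→ datewheel.stepdays(-394)
·← 2240-05-20
·→ datewheel.weekday()
·← Wednesday
·→ cruncher.accrue(67)
·← -15
·→ cruncher.oneover()
·← -1/15
·→ datewheel.yhop(9)
·← 2249-05-20
·→ cruncher.accrue(-31/10)
·← -19/6

Answer: 1971-11-30


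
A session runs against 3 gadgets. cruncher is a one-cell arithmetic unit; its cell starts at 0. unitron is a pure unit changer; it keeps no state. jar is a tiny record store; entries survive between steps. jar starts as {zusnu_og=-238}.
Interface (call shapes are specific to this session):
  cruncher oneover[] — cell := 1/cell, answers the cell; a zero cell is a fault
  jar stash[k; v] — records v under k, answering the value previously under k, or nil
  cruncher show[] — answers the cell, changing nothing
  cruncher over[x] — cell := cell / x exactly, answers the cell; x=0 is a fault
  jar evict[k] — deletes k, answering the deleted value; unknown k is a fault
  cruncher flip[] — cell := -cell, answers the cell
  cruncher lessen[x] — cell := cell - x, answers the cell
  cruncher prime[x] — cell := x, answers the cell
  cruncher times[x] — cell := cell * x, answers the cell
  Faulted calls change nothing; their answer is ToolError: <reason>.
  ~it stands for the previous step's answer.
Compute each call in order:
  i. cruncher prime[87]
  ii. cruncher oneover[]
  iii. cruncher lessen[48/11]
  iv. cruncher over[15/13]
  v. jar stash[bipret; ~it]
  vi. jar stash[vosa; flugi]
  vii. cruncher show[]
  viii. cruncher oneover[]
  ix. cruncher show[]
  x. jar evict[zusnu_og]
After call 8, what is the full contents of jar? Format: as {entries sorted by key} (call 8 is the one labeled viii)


Answer: {bipret=-10829/2871, vosa=flugi, zusnu_og=-238}

Derivation:
// 1. cruncher prime(87) -> 87
// 2. cruncher oneover() -> 1/87
// 3. cruncher lessen(48/11) -> -4165/957
// 4. cruncher over(15/13) -> -10829/2871
// 5. jar stash(bipret, ~it) -> nil
// 6. jar stash(vosa, flugi) -> nil
// 7. cruncher show() -> -10829/2871
// 8. cruncher oneover() -> -2871/10829
// 9. cruncher show() -> -2871/10829
// 10. jar evict(zusnu_og) -> -238


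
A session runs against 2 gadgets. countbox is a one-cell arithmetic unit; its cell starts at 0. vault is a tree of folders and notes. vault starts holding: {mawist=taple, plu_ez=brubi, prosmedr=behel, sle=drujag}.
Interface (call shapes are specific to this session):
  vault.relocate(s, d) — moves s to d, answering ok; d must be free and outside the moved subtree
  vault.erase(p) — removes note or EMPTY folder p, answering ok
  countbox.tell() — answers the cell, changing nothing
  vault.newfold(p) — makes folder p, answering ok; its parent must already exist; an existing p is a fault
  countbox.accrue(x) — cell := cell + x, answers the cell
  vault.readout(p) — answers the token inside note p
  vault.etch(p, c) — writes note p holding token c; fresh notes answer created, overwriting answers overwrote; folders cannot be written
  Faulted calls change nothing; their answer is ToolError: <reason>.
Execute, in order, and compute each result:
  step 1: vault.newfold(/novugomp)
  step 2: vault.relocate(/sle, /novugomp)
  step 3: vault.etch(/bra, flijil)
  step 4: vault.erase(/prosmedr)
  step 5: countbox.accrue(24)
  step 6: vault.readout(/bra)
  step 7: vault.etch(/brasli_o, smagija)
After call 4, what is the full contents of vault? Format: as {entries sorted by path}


% vault.newfold /novugomp
  ok
% vault.relocate /sle /novugomp
  ToolError: exists
% vault.etch /bra flijil
  created
% vault.erase /prosmedr
  ok
% countbox.accrue 24
  24
% vault.readout /bra
  flijil
% vault.etch /brasli_o smagija
  created

Answer: {bra=flijil, mawist=taple, novugomp/, plu_ez=brubi, sle=drujag}


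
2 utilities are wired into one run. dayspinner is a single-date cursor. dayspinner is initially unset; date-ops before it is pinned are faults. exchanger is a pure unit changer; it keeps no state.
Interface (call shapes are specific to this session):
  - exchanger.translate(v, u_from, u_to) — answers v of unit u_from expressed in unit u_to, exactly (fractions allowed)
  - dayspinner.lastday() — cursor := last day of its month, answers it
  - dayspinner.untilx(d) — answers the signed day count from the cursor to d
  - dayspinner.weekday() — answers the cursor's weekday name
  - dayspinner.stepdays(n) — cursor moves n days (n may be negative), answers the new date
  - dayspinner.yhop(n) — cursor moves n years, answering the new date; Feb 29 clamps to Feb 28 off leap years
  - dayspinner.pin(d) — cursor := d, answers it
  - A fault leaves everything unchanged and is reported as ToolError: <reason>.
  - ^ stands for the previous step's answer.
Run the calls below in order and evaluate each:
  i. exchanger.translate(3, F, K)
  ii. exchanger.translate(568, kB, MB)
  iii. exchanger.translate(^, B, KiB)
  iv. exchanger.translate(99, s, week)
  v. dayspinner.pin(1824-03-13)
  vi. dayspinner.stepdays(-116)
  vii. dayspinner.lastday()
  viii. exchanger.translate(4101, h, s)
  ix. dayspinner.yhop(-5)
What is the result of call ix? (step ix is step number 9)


Do: translate[v=3; u_from=F; u_to=K]
See: 46267/180
Do: translate[v=568; u_from=kB; u_to=MB]
See: 71/125
Do: translate[v=^; u_from=B; u_to=KiB]
See: 71/128000
Do: translate[v=99; u_from=s; u_to=week]
See: 11/67200
Do: pin[d=1824-03-13]
See: 1824-03-13
Do: stepdays[n=-116]
See: 1823-11-18
Do: lastday[]
See: 1823-11-30
Do: translate[v=4101; u_from=h; u_to=s]
See: 14763600
Do: yhop[n=-5]
See: 1818-11-30

Answer: 1818-11-30


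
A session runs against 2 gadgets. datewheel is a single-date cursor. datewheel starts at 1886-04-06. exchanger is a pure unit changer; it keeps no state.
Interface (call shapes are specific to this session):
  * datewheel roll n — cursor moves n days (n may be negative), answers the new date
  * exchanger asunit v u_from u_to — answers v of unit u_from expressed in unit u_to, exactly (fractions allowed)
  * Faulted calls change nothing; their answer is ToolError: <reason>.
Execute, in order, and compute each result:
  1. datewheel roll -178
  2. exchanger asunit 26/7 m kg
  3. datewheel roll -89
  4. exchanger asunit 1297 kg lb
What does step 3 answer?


# datewheel roll(n→-178) => 1885-10-10
# exchanger asunit(v→26/7, u_from→m, u_to→kg) => ToolError: incompatible units
# datewheel roll(n→-89) => 1885-07-13
# exchanger asunit(v→1297, u_from→kg, u_to→lb) => 129700000000/45359237

Answer: 1885-07-13


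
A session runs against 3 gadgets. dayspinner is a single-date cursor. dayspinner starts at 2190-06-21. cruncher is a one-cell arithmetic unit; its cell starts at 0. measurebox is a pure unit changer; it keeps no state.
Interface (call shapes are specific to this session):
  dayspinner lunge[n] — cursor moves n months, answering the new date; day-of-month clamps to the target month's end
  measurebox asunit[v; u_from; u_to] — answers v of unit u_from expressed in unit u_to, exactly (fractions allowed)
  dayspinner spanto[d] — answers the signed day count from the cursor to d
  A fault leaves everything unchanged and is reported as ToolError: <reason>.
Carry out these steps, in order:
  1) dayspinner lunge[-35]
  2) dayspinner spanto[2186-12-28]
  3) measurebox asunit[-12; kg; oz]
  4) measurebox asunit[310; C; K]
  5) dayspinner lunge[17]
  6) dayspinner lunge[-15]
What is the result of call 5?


Answer: 2188-12-21

Derivation:
Step: dayspinner lunge[n=-35]
Result: 2187-07-21
Step: dayspinner spanto[d=2186-12-28]
Result: -205
Step: measurebox asunit[v=-12; u_from=kg; u_to=oz]
Result: -19200000000/45359237
Step: measurebox asunit[v=310; u_from=C; u_to=K]
Result: 11663/20
Step: dayspinner lunge[n=17]
Result: 2188-12-21
Step: dayspinner lunge[n=-15]
Result: 2187-09-21


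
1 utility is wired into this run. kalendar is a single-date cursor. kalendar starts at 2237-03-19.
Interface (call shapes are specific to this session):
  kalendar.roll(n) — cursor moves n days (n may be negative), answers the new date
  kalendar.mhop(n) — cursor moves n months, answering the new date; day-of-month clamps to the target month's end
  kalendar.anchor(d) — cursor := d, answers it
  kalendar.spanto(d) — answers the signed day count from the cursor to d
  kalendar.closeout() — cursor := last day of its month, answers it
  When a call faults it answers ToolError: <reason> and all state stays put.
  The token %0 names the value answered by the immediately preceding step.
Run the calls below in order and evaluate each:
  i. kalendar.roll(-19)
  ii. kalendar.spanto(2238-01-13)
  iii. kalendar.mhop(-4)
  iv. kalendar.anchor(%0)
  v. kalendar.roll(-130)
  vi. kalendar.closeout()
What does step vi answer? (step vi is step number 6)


Answer: 2236-06-30

Derivation:
-- kalendar.roll(n=-19) : 2237-02-28
-- kalendar.spanto(d=2238-01-13) : 319
-- kalendar.mhop(n=-4) : 2236-10-28
-- kalendar.anchor(d=%0) : 2236-10-28
-- kalendar.roll(n=-130) : 2236-06-20
-- kalendar.closeout() : 2236-06-30


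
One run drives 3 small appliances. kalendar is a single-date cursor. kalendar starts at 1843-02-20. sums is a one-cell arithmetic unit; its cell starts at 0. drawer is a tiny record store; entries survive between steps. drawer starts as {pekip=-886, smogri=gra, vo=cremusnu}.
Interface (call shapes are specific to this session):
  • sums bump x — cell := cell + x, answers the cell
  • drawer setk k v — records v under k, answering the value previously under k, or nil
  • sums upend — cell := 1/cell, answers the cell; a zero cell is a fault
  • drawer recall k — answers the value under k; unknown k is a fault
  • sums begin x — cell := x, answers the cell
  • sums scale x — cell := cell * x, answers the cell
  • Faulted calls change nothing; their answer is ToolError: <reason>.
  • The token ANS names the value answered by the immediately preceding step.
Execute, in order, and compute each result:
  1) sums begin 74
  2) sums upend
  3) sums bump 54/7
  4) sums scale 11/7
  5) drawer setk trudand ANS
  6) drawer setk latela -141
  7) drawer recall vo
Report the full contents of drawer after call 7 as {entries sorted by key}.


Answer: {latela=-141, pekip=-886, smogri=gra, trudand=44033/3626, vo=cremusnu}

Derivation:
Step: sums begin[x: 74]
Result: 74
Step: sums upend[]
Result: 1/74
Step: sums bump[x: 54/7]
Result: 4003/518
Step: sums scale[x: 11/7]
Result: 44033/3626
Step: drawer setk[k: trudand; v: ANS]
Result: nil
Step: drawer setk[k: latela; v: -141]
Result: nil
Step: drawer recall[k: vo]
Result: cremusnu


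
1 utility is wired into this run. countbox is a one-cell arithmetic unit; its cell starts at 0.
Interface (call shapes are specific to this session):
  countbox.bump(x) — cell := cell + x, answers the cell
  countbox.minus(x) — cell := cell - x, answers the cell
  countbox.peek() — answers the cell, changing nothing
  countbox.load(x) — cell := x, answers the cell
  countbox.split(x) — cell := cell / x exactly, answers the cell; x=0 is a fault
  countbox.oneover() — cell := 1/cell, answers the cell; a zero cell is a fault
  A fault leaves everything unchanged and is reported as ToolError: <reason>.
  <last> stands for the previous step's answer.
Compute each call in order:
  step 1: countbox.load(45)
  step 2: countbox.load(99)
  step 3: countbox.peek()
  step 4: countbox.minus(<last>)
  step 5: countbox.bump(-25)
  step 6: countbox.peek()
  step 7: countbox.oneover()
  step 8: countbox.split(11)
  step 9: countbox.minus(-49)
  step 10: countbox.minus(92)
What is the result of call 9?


→ countbox.load(x=45)
← 45
→ countbox.load(x=99)
← 99
→ countbox.peek()
← 99
→ countbox.minus(x=<last>)
← 0
→ countbox.bump(x=-25)
← -25
→ countbox.peek()
← -25
→ countbox.oneover()
← -1/25
→ countbox.split(x=11)
← -1/275
→ countbox.minus(x=-49)
← 13474/275
→ countbox.minus(x=92)
← -11826/275

Answer: 13474/275


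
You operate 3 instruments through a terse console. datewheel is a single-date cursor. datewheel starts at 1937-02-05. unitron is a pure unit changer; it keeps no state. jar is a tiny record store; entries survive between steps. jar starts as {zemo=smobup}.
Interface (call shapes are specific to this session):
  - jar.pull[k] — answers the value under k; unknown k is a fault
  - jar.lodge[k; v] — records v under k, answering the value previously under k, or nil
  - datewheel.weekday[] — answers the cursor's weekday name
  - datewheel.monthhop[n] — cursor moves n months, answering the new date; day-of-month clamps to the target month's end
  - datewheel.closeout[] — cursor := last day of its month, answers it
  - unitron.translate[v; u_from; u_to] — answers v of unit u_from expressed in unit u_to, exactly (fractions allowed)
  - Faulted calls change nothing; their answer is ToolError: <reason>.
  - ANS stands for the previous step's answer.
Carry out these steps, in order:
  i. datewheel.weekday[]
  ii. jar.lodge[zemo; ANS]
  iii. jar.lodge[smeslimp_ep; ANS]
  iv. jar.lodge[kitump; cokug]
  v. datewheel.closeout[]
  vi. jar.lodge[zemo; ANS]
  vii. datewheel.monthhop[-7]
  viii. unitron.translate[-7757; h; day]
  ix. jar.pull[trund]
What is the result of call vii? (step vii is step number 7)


Answer: 1936-07-28

Derivation:
Calling weekday(), and see Friday.
Next I call lodge passing k='zemo', v='ANS', — result: smobup.
Invoking lodge passing k='smeslimp_ep', v='ANS': nil.
I use lodge passing k='kitump', v='cokug', and see nil.
Calling closeout, and observe 1937-02-28.
Calling lodge passing k='zemo', v='ANS', and see Friday.
Using monthhop passing n='-7', yielding 1936-07-28.
Invoking translate passing v='-7757', u_from='h', u_to='day', which returns -7757/24.
Next I call pull passing k='trund', and observe ToolError: no such key trund.


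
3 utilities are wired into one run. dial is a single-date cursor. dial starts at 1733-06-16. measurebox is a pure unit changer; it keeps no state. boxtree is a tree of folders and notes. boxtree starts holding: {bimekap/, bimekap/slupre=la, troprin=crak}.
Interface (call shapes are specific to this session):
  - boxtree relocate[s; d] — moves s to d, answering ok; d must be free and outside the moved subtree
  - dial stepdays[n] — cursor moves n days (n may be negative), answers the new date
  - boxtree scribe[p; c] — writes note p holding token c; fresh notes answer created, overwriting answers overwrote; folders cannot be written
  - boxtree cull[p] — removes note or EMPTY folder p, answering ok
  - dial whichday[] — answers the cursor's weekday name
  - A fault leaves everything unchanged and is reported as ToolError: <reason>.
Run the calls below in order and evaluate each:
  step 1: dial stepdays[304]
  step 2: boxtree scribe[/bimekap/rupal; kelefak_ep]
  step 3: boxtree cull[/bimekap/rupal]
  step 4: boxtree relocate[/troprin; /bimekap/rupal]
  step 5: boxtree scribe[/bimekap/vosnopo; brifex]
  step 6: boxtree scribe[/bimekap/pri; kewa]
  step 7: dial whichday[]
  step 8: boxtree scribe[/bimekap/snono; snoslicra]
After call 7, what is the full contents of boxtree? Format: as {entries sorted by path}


-- dial stepdays(n: 304) => 1734-04-16
-- boxtree scribe(p: /bimekap/rupal, c: kelefak_ep) => created
-- boxtree cull(p: /bimekap/rupal) => ok
-- boxtree relocate(s: /troprin, d: /bimekap/rupal) => ok
-- boxtree scribe(p: /bimekap/vosnopo, c: brifex) => created
-- boxtree scribe(p: /bimekap/pri, c: kewa) => created
-- dial whichday() => Friday
-- boxtree scribe(p: /bimekap/snono, c: snoslicra) => created

Answer: {bimekap/, bimekap/pri=kewa, bimekap/rupal=crak, bimekap/slupre=la, bimekap/vosnopo=brifex}


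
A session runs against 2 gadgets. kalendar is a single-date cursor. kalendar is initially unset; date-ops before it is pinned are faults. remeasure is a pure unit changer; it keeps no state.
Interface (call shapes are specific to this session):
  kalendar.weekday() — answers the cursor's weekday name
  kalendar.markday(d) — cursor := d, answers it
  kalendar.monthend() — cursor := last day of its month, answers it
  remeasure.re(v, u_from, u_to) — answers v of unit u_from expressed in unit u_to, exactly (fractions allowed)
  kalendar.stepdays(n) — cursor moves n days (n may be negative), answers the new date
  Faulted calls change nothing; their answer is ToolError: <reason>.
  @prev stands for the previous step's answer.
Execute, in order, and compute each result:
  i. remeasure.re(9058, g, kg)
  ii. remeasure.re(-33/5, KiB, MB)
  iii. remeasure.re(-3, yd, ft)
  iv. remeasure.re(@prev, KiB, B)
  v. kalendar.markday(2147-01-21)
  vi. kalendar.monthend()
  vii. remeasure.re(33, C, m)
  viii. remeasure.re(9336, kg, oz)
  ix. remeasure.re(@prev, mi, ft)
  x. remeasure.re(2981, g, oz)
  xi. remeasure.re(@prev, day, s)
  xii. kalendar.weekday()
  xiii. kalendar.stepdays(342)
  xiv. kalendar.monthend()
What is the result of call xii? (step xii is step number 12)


$ remeasure.re 9058 g kg
[out] 4529/500
$ remeasure.re -33/5 KiB MB
[out] -528/78125
$ remeasure.re -3 yd ft
[out] -9
$ remeasure.re @prev KiB B
[out] -9216
$ kalendar.markday 2147-01-21
[out] 2147-01-21
$ kalendar.monthend
[out] 2147-01-31
$ remeasure.re 33 C m
[out] ToolError: incompatible units
$ remeasure.re 9336 kg oz
[out] 14937600000000/45359237
$ remeasure.re @prev mi ft
[out] 7170048000000000/4123567
$ remeasure.re 2981 g oz
[out] 433600000/4123567
$ remeasure.re @prev day s
[out] 37463040000000/4123567
$ kalendar.weekday
[out] Tuesday
$ kalendar.stepdays 342
[out] 2148-01-08
$ kalendar.monthend
[out] 2148-01-31

Answer: Tuesday


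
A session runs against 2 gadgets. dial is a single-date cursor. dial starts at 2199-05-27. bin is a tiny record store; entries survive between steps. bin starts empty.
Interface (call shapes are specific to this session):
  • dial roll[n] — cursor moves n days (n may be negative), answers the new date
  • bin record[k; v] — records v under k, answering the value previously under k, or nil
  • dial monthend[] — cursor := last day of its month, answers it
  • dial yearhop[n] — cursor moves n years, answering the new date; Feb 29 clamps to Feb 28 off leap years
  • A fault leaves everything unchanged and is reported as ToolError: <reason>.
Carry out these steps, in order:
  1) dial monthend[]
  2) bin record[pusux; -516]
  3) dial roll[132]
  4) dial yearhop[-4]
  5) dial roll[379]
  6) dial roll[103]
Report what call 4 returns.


Answer: 2195-10-10

Derivation:
==> dial monthend()
<== 2199-05-31
==> bin record(k→pusux, v→-516)
<== nil
==> dial roll(n→132)
<== 2199-10-10
==> dial yearhop(n→-4)
<== 2195-10-10
==> dial roll(n→379)
<== 2196-10-23
==> dial roll(n→103)
<== 2197-02-03


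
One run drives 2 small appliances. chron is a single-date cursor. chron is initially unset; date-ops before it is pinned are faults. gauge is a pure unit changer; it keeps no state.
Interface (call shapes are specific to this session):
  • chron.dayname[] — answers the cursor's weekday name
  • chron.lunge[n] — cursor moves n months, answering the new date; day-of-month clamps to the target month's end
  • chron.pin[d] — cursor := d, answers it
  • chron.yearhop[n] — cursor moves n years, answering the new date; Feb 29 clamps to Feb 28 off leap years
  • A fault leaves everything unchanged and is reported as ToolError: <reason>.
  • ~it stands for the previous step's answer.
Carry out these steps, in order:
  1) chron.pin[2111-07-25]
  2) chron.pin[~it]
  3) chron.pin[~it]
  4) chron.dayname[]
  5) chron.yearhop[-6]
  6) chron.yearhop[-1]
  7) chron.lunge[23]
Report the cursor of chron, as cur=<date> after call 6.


> chron.pin d='2111-07-25'
  2111-07-25
> chron.pin d='~it'
  2111-07-25
> chron.pin d='~it'
  2111-07-25
> chron.dayname
  Saturday
> chron.yearhop n='-6'
  2105-07-25
> chron.yearhop n='-1'
  2104-07-25
> chron.lunge n='23'
  2106-06-25

Answer: cur=2104-07-25


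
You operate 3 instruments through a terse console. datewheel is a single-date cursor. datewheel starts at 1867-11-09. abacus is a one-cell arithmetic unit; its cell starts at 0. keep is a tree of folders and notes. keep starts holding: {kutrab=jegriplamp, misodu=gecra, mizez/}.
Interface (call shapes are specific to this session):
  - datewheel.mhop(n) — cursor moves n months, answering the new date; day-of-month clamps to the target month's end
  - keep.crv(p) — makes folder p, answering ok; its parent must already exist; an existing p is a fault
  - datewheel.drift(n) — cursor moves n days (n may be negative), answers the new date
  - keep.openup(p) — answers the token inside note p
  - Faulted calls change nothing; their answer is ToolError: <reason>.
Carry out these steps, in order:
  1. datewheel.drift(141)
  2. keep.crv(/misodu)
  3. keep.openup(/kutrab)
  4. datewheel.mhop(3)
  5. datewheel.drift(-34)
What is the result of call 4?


I call datewheel.drift using n→141, — result: 1868-03-29.
Invoking keep.crv using p→/misodu, yielding ToolError: exists.
I try keep.openup using p→/kutrab, yielding jegriplamp.
I use datewheel.mhop using n→3, and observe 1868-06-29.
Then datewheel.drift using n→-34, which returns 1868-05-26.

Answer: 1868-06-29


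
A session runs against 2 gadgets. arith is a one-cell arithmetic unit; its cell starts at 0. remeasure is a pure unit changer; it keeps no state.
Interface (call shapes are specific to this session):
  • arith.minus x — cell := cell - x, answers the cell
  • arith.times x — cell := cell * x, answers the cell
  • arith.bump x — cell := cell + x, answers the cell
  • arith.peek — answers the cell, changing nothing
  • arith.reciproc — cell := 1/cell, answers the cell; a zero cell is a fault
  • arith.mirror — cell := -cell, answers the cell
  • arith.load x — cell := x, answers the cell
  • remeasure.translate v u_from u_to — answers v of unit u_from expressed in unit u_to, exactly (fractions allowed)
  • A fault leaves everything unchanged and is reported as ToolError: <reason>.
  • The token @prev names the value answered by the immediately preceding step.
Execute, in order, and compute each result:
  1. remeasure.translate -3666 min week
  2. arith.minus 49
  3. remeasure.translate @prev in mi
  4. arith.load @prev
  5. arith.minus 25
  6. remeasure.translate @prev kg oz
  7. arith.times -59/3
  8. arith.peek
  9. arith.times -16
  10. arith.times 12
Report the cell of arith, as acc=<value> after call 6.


% remeasure.translate v='-3666' u_from='min' u_to='week'
  -611/1680
% arith.minus x='49'
  -49
% remeasure.translate v='@prev' u_from='in' u_to='mi'
  -49/63360
% arith.load x='@prev'
  -49/63360
% arith.minus x='25'
  -1584049/63360
% remeasure.translate v='@prev' u_from='kg' u_to='oz'
  -3960122500000/4490564463
% arith.times x='-59/3'
  93458891/190080
% arith.peek
  93458891/190080
% arith.times x='-16'
  -93458891/11880
% arith.times x='12'
  -93458891/990

Answer: acc=-1584049/63360


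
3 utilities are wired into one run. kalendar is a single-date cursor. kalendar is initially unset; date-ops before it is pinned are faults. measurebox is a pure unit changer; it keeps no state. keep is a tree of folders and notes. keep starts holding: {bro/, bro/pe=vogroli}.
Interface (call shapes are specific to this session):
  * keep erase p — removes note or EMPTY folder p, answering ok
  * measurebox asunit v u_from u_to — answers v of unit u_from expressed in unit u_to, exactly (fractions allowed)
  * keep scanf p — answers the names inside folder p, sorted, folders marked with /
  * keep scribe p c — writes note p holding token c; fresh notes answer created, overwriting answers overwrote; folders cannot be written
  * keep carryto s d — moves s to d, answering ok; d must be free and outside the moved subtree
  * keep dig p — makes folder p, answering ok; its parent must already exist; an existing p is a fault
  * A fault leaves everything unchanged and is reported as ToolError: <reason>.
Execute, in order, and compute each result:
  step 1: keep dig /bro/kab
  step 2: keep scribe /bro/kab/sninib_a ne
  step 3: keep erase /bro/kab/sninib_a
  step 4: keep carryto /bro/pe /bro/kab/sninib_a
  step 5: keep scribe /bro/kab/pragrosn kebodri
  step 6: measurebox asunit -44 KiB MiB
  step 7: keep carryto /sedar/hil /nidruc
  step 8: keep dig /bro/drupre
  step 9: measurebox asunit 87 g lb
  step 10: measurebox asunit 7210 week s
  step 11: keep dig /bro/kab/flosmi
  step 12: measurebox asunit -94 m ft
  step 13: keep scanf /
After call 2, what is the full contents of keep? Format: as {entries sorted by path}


Answer: {bro/, bro/kab/, bro/kab/sninib_a=ne, bro/pe=vogroli}

Derivation:
# 1. keep dig(/bro/kab) ~> ok
# 2. keep scribe(/bro/kab/sninib_a, ne) ~> created
# 3. keep erase(/bro/kab/sninib_a) ~> ok
# 4. keep carryto(/bro/pe, /bro/kab/sninib_a) ~> ok
# 5. keep scribe(/bro/kab/pragrosn, kebodri) ~> created
# 6. measurebox asunit(-44, KiB, MiB) ~> -11/256
# 7. keep carryto(/sedar/hil, /nidruc) ~> ToolError: not found
# 8. keep dig(/bro/drupre) ~> ok
# 9. measurebox asunit(87, g, lb) ~> 8700000/45359237
# 10. measurebox asunit(7210, week, s) ~> 4360608000
# 11. keep dig(/bro/kab/flosmi) ~> ok
# 12. measurebox asunit(-94, m, ft) ~> -117500/381
# 13. keep scanf(/) ~> [bro/]


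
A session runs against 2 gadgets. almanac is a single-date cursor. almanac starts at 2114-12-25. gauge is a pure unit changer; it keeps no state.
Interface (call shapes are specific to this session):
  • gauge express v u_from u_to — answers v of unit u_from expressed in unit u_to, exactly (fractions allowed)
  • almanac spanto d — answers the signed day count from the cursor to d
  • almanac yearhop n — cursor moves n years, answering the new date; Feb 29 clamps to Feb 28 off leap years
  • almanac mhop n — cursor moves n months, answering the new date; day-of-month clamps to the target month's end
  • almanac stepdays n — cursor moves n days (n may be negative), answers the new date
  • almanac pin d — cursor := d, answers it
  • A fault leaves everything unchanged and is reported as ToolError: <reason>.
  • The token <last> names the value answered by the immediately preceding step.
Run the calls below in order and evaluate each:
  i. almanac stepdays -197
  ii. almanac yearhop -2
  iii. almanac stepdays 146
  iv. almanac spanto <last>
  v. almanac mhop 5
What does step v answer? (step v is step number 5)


Answer: 2113-04-04

Derivation:
$ almanac stepdays n='-197'
= 2114-06-11
$ almanac yearhop n='-2'
= 2112-06-11
$ almanac stepdays n='146'
= 2112-11-04
$ almanac spanto d='<last>'
= 0
$ almanac mhop n='5'
= 2113-04-04
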